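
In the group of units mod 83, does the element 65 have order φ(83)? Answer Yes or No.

No

φ(83) = 83 − 1 = 82 = 2 · 41.
Test 65^(82/q) mod 83 for each prime factor q of 82:
65^41 ≡ 1 (mod 83)  [q = 2: ≡ 1 ✗]
65^2 ≡ 75 (mod 83)  [q = 41: ≢ 1 ✓]
65^41 ≡ 1 shows ord(65) | 41, strictly less than φ(83); not a primitive root.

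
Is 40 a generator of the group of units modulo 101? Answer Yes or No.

Yes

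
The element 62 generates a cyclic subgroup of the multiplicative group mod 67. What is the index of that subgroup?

Since 62 ∈ (Z/67Z)^×, its order divides φ(67) = 67 − 1 = 66 = 2 · 3 · 11.
Divisors of 66: 1, 2, 3, 6, 11, 22, 33, 66.
Compute 62^d (mod 67) for the divisors d until we hit 1:
62^1 ≡ 62 (mod 67)
62^2 ≡ 25 (mod 67)
62^3 ≡ 9 (mod 67)
62^6 ≡ 14 (mod 67)
62^11 ≡ 1 (mod 67) ✓
So ord_67(62) = 11, hence |⟨62⟩| = 11.
Index = |(Z/67Z)^×| / |⟨62⟩| = 66 / 11 = 6.

6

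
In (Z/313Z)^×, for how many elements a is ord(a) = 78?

24

φ(313) = 313 − 1 = 312 = 2^3 · 3 · 13.
(Z/313Z)^× is cyclic (|G| = 312); a cyclic group of order m has exactly φ(d) elements of each order d | m, and none otherwise.
78 = 2 · 3 · 13 divides 312, and φ(78) = 24.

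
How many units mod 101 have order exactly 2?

φ(101) = 101 − 1 = 100 = 2^2 · 5^2.
In a cyclic group of order 100, there are φ(d) elements of order d for each divisor d of 100, and zero for non-divisors.
2 | 100, and φ(2) = 2 − 1 = 1.

1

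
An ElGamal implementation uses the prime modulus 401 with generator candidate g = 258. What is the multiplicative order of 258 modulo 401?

400

By Lagrange's theorem, ord_401(258) divides φ(401) = 401 − 1 = 400 = 2^4 · 5^2.
Divisors of 400: 1, 2, 4, 5, 8, 10, 16, 20, 25, 40, 50, 80, 100, 200, 400.
Check 258^d mod 401 for each divisor in increasing order:
258^1 ≡ 258 (mod 401)
258^2 ≡ 399 (mod 401)
258^4 ≡ 4 (mod 401)
258^5 ≡ 230 (mod 401)
258^8 ≡ 16 (mod 401)
258^10 ≡ 369 (mod 401)
258^16 ≡ 256 (mod 401)
258^20 ≡ 222 (mod 401)
258^25 ≡ 133 (mod 401)
258^40 ≡ 362 (mod 401)
258^50 ≡ 45 (mod 401)
258^80 ≡ 318 (mod 401)
258^100 ≡ 20 (mod 401)
258^200 ≡ 400 (mod 401)
258^400 ≡ 1 (mod 401) ✓
The smallest such exponent is 400, so the order of 258 is 400.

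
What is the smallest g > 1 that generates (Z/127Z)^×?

3

φ(127) = 127 − 1 = 126 = 2 · 3^2 · 7.
g is a primitive root iff g^(126/q) ≢ 1 (mod 127) for each prime q ∈ {2, 3, 7}.
g = 2: 2^63 ≡ 1 — hits 1, so not a primitive root.
g = 3: 3^63 ≡ 126; 3^42 ≡ 107; 3^18 ≡ 4 — none is 1, so 3 is a primitive root.
The smallest primitive root modulo 127 is 3.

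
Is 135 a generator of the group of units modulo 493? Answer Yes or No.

No

493 = 17 · 29 is a product of two distinct odd primes, so (Z/493Z)^× ≅ (Z/17Z)^× × (Z/29Z)^× is not cyclic.
No primitive root modulo 493 exists; in particular 135 is not one.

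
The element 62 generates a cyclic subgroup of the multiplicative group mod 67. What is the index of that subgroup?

ord(62) | φ(67) = 67 − 1 = 66 = 2 · 3 · 11.
Divisors of 66: 1, 2, 3, 6, 11, 22, 33, 66.
Test each divisor d:
62^1 ≡ 62 (mod 67)
62^2 ≡ 25 (mod 67)
62^3 ≡ 9 (mod 67)
62^6 ≡ 14 (mod 67)
62^11 ≡ 1 (mod 67) ✓
So ord_67(62) = 11, hence |⟨62⟩| = 11.
The index is φ(67) / ord(62) = 66 / 11 = 6.

6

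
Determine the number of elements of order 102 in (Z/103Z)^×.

φ(103) = 103 − 1 = 102 = 2 · 3 · 17.
Since (Z/103Z)^× is cyclic of order 102, the number of elements of order d is φ(d) when d | 102 and 0 otherwise.
102 = 2 · 3 · 17 divides 102, and φ(102) = 32.

32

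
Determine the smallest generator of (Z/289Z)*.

φ(289) = φ(17^2) = 17·(17−1) = 272 = 2^4 · 17.
g is a primitive root iff g^(272/q) ≢ 1 (mod 289) for each prime q ∈ {2, 17}.
g = 2: 2^136 ≡ 1 — hits 1, so not a primitive root.
g = 3: 3^136 ≡ 288; 3^16 ≡ 171 — none is 1, so 3 is a primitive root.
Hence the least primitive root of 289 is 3.

3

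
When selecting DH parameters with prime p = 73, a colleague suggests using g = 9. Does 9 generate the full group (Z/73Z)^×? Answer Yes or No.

No

φ(73) = 73 − 1 = 72 = 2^3 · 3^2.
Test 9^(72/q) mod 73 for each prime factor q of 72:
9^36 ≡ 1 (mod 73)  [q = 2: ≡ 1 ✗]
9^24 ≡ 1 (mod 73)  [q = 3: ≡ 1 ✗]
9^36 ≡ 1 shows ord(9) | 36, strictly less than φ(73); not a primitive root.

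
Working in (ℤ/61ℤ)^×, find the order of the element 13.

3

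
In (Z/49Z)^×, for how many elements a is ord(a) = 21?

φ(49) = φ(7^2) = 7·(7−1) = 42 = 2 · 3 · 7.
(Z/49Z)^× is cyclic (|G| = 42); a cyclic group of order m has exactly φ(d) elements of each order d | m, and none otherwise.
21 = 3 · 7 divides 42, and φ(21) = 12.

12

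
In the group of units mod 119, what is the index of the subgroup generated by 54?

2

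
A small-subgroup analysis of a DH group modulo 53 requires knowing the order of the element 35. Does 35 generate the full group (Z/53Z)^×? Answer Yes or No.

Yes

φ(53) = 53 − 1 = 52 = 2^2 · 13.
Test 35^(52/q) mod 53 for each prime factor q of 52:
35^26 ≡ 52 (mod 53)  [q = 2: ≢ 1 ✓]
35^4 ≡ 36 (mod 53)  [q = 13: ≢ 1 ✓]
All checks pass, so 35 has order 52 and is a primitive root modulo 53.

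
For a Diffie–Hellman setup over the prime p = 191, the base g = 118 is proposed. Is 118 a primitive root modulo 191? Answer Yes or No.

No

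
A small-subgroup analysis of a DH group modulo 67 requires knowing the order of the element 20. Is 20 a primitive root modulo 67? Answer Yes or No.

φ(67) = 67 − 1 = 66 = 2 · 3 · 11.
Test 20^(66/q) mod 67 for each prime factor q of 66:
20^33 ≡ 66 (mod 67)  [q = 2: ≢ 1 ✓]
20^22 ≡ 29 (mod 67)  [q = 3: ≢ 1 ✓]
20^6 ≡ 59 (mod 67)  [q = 11: ≢ 1 ✓]
Every test exponent gives a nontrivial residue, hence 20 generates the full group.

Yes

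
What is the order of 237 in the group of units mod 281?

280

The order of 237 must divide φ(281) = 281 − 1 = 280 = 2^3 · 5 · 7.
Divisors of 280: 1, 2, 4, 5, 7, 8, 10, 14, 20, 28, 35, 40, 56, 70, 140, 280.
Check 237^d mod 281 for each divisor in increasing order:
237^1 ≡ 237
237^2 ≡ 250
237^4 ≡ 118
237^5 ≡ 147
237^7 ≡ 220
237^8 ≡ 155
237^10 ≡ 253
237^14 ≡ 68
237^20 ≡ 222
237^28 ≡ 128
237^35 ≡ 60
237^40 ≡ 109
237^56 ≡ 86
237^70 ≡ 228
237^140 ≡ 280
237^280 ≡ 1
Therefore the multiplicative order of 237 modulo 281 is 280.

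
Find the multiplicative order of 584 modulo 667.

Since 584 ∈ (Z/667Z)^×, its order divides φ(667) = φ(23·29) = (23−1)·(29−1) = 22·28 = 616 = 2^3 · 7 · 11.
Divisors of 616: 1, 2, 4, 7, 8, 11, 14, 22, 28, 44, 56, 77, 88, 154, 308, 616.
Evaluate successive powers at the divisors of 616:
584^1 ≡ 584
584^2 ≡ 219
584^4 ≡ 604
584^7 ≡ 579
584^8 ≡ 634
584^11 ≡ 208
584^14 ≡ 407
584^22 ≡ 576
584^28 ≡ 233
584^44 ≡ 277
584^56 ≡ 262
584^77 ≡ 231
584^88 ≡ 24
584^154 ≡ 1
So ord_667(584) = 154.

154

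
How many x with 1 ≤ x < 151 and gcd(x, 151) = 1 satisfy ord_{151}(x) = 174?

0

φ(151) = 151 − 1 = 150 = 2 · 3 · 5^2.
Since (Z/151Z)^× is cyclic of order 150, the number of elements of order d is φ(d) when d | 150 and 0 otherwise.
Here 150 is not a multiple of 174, so there are no elements of order 174.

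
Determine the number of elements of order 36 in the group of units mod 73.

12

φ(73) = 73 − 1 = 72 = 2^3 · 3^2.
In a cyclic group of order 72, there are φ(d) elements of order d for each divisor d of 72, and zero for non-divisors.
36 = 2^2 · 3^2 divides 72, and φ(36) = 12.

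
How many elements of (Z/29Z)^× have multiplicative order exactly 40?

0

φ(29) = 29 − 1 = 28 = 2^2 · 7.
Since (Z/29Z)^× is cyclic of order 28, the number of elements of order d is φ(d) when d | 28 and 0 otherwise.
Since 40 ∤ 28, the count is 0.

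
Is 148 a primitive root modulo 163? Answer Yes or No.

φ(163) = 163 − 1 = 162 = 2 · 3^4.
An element g generates (Z/163Z)^× iff g^(162/q) ≢ 1 (mod 163) for each prime q ∈ {2, 3}.
148^81 ≡ 162 (mod 163)  [q = 2: ≢ 1 ✓]
148^54 ≡ 58 (mod 163)  [q = 3: ≢ 1 ✓]
Every test exponent gives a nontrivial residue, hence 148 generates the full group.

Yes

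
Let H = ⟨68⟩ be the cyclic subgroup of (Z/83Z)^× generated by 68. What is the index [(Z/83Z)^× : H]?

The order of 68 must divide φ(83) = 83 − 1 = 82 = 2 · 41.
Divisors of 82: 1, 2, 41, 82.
Check 68^d mod 83 for each divisor in increasing order:
68^1 ≡ 68 (mod 83)
68^2 ≡ 59 (mod 83)
68^41 ≡ 1 (mod 83) ✓
The order of 68 is 41, so the subgroup it generates has 41 elements.
Index = |(Z/83Z)^×| / |⟨68⟩| = 82 / 41 = 2.

2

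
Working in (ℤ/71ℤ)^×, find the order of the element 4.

ord(4) | φ(71) = 71 − 1 = 70 = 2 · 5 · 7.
Divisors of 70: 1, 2, 5, 7, 10, 14, 35, 70.
Check 4^d mod 71 for each divisor in increasing order:
4^1 ≡ 4
4^2 ≡ 16
4^5 ≡ 30
4^7 ≡ 54
4^10 ≡ 48
4^14 ≡ 5
4^35 ≡ 1
So ord_71(4) = 35.

35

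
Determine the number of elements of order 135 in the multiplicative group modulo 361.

φ(361) = φ(19^2) = 19·(19−1) = 342 = 2 · 3^2 · 19.
In a cyclic group of order 342, there are φ(d) elements of order d for each divisor d of 342, and zero for non-divisors.
Since 135 ∤ 342, the count is 0.

0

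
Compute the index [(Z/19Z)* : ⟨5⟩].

2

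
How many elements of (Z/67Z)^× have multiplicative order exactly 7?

0

φ(67) = 67 − 1 = 66 = 2 · 3 · 11.
Since (Z/67Z)^× is cyclic of order 66, the number of elements of order d is φ(d) when d | 66 and 0 otherwise.
Here 66 is not a multiple of 7, so there are no elements of order 7.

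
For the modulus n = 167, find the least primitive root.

5

φ(167) = 167 − 1 = 166 = 2 · 83.
Test candidates g = 2, 3, … against the prime factors q ∈ {2, 83} of φ(167): g is a generator iff g^(166/q) ≢ 1 for every such q.
g = 2: 2^83 ≡ 1 — hits 1, so not a primitive root.
g = 3: 3^83 ≡ 1 — hits 1, so not a primitive root.
g = 4: 4^83 ≡ 1 — hits 1, so not a primitive root.
g = 5: 5^83 ≡ 166; 5^2 ≡ 25 — none is 1, so 5 is a primitive root.
The smallest primitive root modulo 167 is 5.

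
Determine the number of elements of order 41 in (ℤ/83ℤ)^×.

40

φ(83) = 83 − 1 = 82 = 2 · 41.
(Z/83Z)^× is cyclic (|G| = 82); a cyclic group of order m has exactly φ(d) elements of each order d | m, and none otherwise.
41 | 82, and φ(41) = 41 − 1 = 40.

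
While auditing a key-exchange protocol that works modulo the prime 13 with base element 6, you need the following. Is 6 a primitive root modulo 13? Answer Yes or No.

Yes

φ(13) = 13 − 1 = 12 = 2^2 · 3.
Test 6^(12/q) mod 13 for each prime factor q of 12:
6^6 ≡ 12 (mod 13)  [q = 2: ≢ 1 ✓]
6^4 ≡ 9 (mod 13)  [q = 3: ≢ 1 ✓]
Every test exponent gives a nontrivial residue, hence 6 generates the full group.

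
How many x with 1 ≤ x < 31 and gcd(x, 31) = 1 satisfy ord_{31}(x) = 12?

0

φ(31) = 31 − 1 = 30 = 2 · 3 · 5.
In a cyclic group of order 30, there are φ(d) elements of order d for each divisor d of 30, and zero for non-divisors.
Here 30 is not a multiple of 12, so there are no elements of order 12.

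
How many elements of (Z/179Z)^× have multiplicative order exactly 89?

88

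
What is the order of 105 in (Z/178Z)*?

11

By Lagrange's theorem, ord_178(105) divides φ(178) = φ(2)·φ(89) = 1·88 = 88 = 2^3 · 11.
Divisors of 88: 1, 2, 4, 8, 11, 22, 44, 88.
Compute 105^d (mod 178) for the divisors d until we hit 1:
105^1 ≡ 105 (mod 178)
105^2 ≡ 167 (mod 178)
105^4 ≡ 121 (mod 178)
105^8 ≡ 45 (mod 178)
105^11 ≡ 1 (mod 178) ✓
The smallest such exponent is 11, so the order of 105 is 11.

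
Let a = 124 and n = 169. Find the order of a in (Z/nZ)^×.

156

The order of 124 must divide φ(169) = φ(13^2) = 13·(13−1) = 156 = 2^2 · 3 · 13.
Divisors of 156: 1, 2, 3, 4, 6, 12, 13, 26, 39, 52, 78, 156.
Test each divisor d:
124^1 ≡ 124 (mod 169)
124^2 ≡ 166 (mod 169)
124^3 ≡ 135 (mod 169)
124^4 ≡ 9 (mod 169)
124^6 ≡ 142 (mod 169)
124^12 ≡ 53 (mod 169)
124^13 ≡ 150 (mod 169)
124^26 ≡ 23 (mod 169)
124^39 ≡ 70 (mod 169)
124^52 ≡ 22 (mod 169)
124^78 ≡ 168 (mod 169)
124^156 ≡ 1 (mod 169) ✓
So ord_169(124) = 156.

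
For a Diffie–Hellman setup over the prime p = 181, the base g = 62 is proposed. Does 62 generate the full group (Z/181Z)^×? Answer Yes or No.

No

φ(181) = 181 − 1 = 180 = 2^2 · 3^2 · 5.
An element g generates (Z/181Z)^× iff g^(180/q) ≢ 1 (mod 181) for each prime q ∈ {2, 3, 5}.
62^90 ≡ 1 (mod 181)  [q = 2: ≡ 1 ✗]
62^60 ≡ 48 (mod 181)  [q = 3: ≢ 1 ✓]
62^36 ≡ 1 (mod 181)  [q = 5: ≡ 1 ✗]
62^90 ≡ 1 shows ord(62) | 90, strictly less than φ(181); not a primitive root.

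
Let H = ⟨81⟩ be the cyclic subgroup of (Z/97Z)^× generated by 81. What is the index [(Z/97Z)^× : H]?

By Lagrange's theorem, ord_97(81) divides φ(97) = 97 − 1 = 96 = 2^5 · 3.
Divisors of 96: 1, 2, 3, 4, 6, 8, 12, 16, 24, 32, 48, 96.
Check 81^d mod 97 for each divisor in increasing order:
81^1 ≡ 81 (mod 97)
81^2 ≡ 62 (mod 97)
81^3 ≡ 75 (mod 97)
81^4 ≡ 61 (mod 97)
81^6 ≡ 96 (mod 97)
81^8 ≡ 35 (mod 97)
81^12 ≡ 1 (mod 97) ✓
The order of 81 is 12, so the subgroup it generates has 12 elements.
Index = |(Z/97Z)^×| / |⟨81⟩| = 96 / 12 = 8.

8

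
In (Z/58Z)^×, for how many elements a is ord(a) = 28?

12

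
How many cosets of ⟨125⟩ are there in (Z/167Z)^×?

1

By Lagrange's theorem, ord_167(125) divides φ(167) = 167 − 1 = 166 = 2 · 83.
Divisors of 166: 1, 2, 83, 166.
Test each divisor d:
125^1 ≡ 125
125^2 ≡ 94
125^83 ≡ 166
125^166 ≡ 1
The order of 125 is 166, so the subgroup it generates has 166 elements.
The index is φ(167) / ord(125) = 166 / 166 = 1.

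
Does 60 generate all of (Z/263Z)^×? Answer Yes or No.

Yes

φ(263) = 263 − 1 = 262 = 2 · 131.
It suffices to check that the order of 60 is not a proper divisor of 262: compute 60^(262/q) for q ∈ {2, 131}.
60^131 ≡ 262 (mod 263)  [q = 2: ≢ 1 ✓]
60^2 ≡ 181 (mod 263)  [q = 131: ≢ 1 ✓]
None equal 1, so ord_263(60) = 262: 60 is a primitive root.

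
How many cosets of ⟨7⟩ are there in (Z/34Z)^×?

By Lagrange's theorem, ord_34(7) divides φ(34) = φ(2)·φ(17) = 1·16 = 16 = 2^4.
Divisors of 16: 1, 2, 4, 8, 16.
Evaluate successive powers at the divisors of 16:
7^1 ≡ 7
7^2 ≡ 15
7^4 ≡ 21
7^8 ≡ 33
7^16 ≡ 1
The order of 7 is 16, so the subgroup it generates has 16 elements.
Index = |(Z/34Z)^×| / |⟨7⟩| = 16 / 16 = 1.

1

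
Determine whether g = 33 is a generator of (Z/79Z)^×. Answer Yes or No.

No

φ(79) = 79 − 1 = 78 = 2 · 3 · 13.
An element g generates (Z/79Z)^× iff g^(78/q) ≢ 1 (mod 79) for each prime q ∈ {2, 3, 13}.
33^39 ≡ 78 (mod 79)  [q = 2: ≢ 1 ✓]
33^26 ≡ 1 (mod 79)  [q = 3: ≡ 1 ✗]
33^6 ≡ 64 (mod 79)  [q = 13: ≢ 1 ✓]
The check at q = 3 fails, so 33 generates a proper subgroup.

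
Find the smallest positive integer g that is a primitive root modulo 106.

3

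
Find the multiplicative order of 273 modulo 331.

The order of 273 must divide φ(331) = 331 − 1 = 330 = 2 · 3 · 5 · 11.
Divisors of 330: 1, 2, 3, 5, 6, 10, 11, 15, 22, 30, 33, 55, 66, 110, 165, 330.
Test each divisor d:
273^1 ≡ 273 (mod 331)
273^2 ≡ 54 (mod 331)
273^3 ≡ 178 (mod 331)
273^5 ≡ 13 (mod 331)
273^6 ≡ 239 (mod 331)
273^10 ≡ 169 (mod 331)
273^11 ≡ 128 (mod 331)
273^15 ≡ 211 (mod 331)
273^22 ≡ 165 (mod 331)
273^30 ≡ 167 (mod 331)
273^33 ≡ 267 (mod 331)
273^55 ≡ 32 (mod 331)
273^66 ≡ 124 (mod 331)
273^110 ≡ 31 (mod 331)
273^165 ≡ 330 (mod 331)
273^330 ≡ 1 (mod 331) ✓
Hence ord(273) = 330.

330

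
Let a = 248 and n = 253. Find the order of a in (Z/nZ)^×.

110

Since 248 ∈ (Z/253Z)^×, its order divides φ(253) = φ(11·23) = (11−1)·(23−1) = 10·22 = 220 = 2^2 · 5 · 11.
Divisors of 220: 1, 2, 4, 5, 10, 11, 20, 22, 44, 55, 110, 220.
Test each divisor d:
248^1 ≡ 248
248^2 ≡ 25
248^4 ≡ 119
248^5 ≡ 164
248^10 ≡ 78
248^11 ≡ 116
248^20 ≡ 12
248^22 ≡ 47
248^44 ≡ 185
248^55 ≡ 208
248^110 ≡ 1
The smallest such exponent is 110, so the order of 248 is 110.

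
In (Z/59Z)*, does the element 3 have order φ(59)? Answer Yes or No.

φ(59) = 59 − 1 = 58 = 2 · 29.
Test 3^(58/q) mod 59 for each prime factor q of 58:
3^29 ≡ 1 (mod 59)  [q = 2: ≡ 1 ✗]
3^2 ≡ 9 (mod 59)  [q = 29: ≢ 1 ✓]
The check at q = 2 fails, so 3 generates a proper subgroup.

No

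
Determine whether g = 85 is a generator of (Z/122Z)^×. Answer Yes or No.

No

φ(122) = φ(2)·φ(61) = 1·60 = 60 = 2^2 · 3 · 5.
It suffices to check that the order of 85 is not a proper divisor of 60: compute 85^(60/q) for q ∈ {2, 3, 5}.
85^30 ≡ 121 (mod 122)  [q = 2: ≢ 1 ✓]
85^20 ≡ 1 (mod 122)  [q = 3: ≡ 1 ✗]
85^12 ≡ 95 (mod 122)  [q = 5: ≢ 1 ✓]
85^20 ≡ 1 shows ord(85) | 20, strictly less than φ(122); not a primitive root.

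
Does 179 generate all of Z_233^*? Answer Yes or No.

Yes

φ(233) = 233 − 1 = 232 = 2^3 · 29.
179 is a primitive root mod 233 iff 179^(φ(233)/q) ≢ 1 for every prime q | φ(233), i.e. q ∈ {2, 29}.
179^116 ≡ 232 (mod 233)  [q = 2: ≢ 1 ✓]
179^8 ≡ 19 (mod 233)  [q = 29: ≢ 1 ✓]
All checks pass, so 179 has order 232 and is a primitive root modulo 233.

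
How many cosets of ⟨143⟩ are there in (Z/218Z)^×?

By Lagrange's theorem, ord_218(143) divides φ(218) = φ(2)·φ(109) = 1·108 = 108 = 2^2 · 3^3.
Divisors of 108: 1, 2, 3, 4, 6, 9, 12, 18, 27, 36, 54, 108.
Compute 143^d (mod 218) for the divisors d until we hit 1:
143^1 ≡ 143 (mod 218)
143^2 ≡ 175 (mod 218)
143^3 ≡ 173 (mod 218)
143^4 ≡ 105 (mod 218)
143^6 ≡ 63 (mod 218)
143^9 ≡ 217 (mod 218)
143^12 ≡ 45 (mod 218)
143^18 ≡ 1 (mod 218) ✓
Thus |⟨143⟩| = ord(143) = 18.
[(Z/218Z)^× : ⟨143⟩] = 108/18 = 6.

6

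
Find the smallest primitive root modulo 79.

3

φ(79) = 79 − 1 = 78 = 2 · 3 · 13.
Test candidates g = 2, 3, … against the prime factors q ∈ {2, 3, 13} of φ(79): g is a generator iff g^(78/q) ≢ 1 for every such q.
g = 2: 2^39 ≡ 1 — hits 1, so not a primitive root.
g = 3: 3^39 ≡ 78; 3^26 ≡ 23; 3^6 ≡ 18 — none is 1, so 3 is a primitive root.
Hence the least primitive root of 79 is 3.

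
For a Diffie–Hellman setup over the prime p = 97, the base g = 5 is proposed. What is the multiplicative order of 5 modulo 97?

96

By Lagrange's theorem, ord_97(5) divides φ(97) = 97 − 1 = 96 = 2^5 · 3.
Divisors of 96: 1, 2, 3, 4, 6, 8, 12, 16, 24, 32, 48, 96.
Test each divisor d:
5^1 ≡ 5
5^2 ≡ 25
5^3 ≡ 28
5^4 ≡ 43
5^6 ≡ 8
5^8 ≡ 6
5^12 ≡ 64
5^16 ≡ 36
5^24 ≡ 22
5^32 ≡ 35
5^48 ≡ 96
5^96 ≡ 1
The smallest such exponent is 96, so the order of 5 is 96.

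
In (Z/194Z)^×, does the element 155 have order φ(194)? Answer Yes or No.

Yes

φ(194) = φ(2)·φ(97) = 1·96 = 96 = 2^5 · 3.
155 is a primitive root mod 194 iff 155^(φ(194)/q) ≢ 1 for every prime q | φ(194), i.e. q ∈ {2, 3}.
155^48 ≡ 193 (mod 194)  [q = 2: ≢ 1 ✓]
155^32 ≡ 61 (mod 194)  [q = 3: ≢ 1 ✓]
All checks pass, so 155 has order 96 and is a primitive root modulo 194.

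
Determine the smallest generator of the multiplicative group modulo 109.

6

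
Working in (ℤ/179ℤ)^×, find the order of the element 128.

By Lagrange's theorem, ord_179(128) divides φ(179) = 179 − 1 = 178 = 2 · 89.
Divisors of 178: 1, 2, 89, 178.
Check 128^d mod 179 for each divisor in increasing order:
128^1 ≡ 128
128^2 ≡ 95
128^89 ≡ 178
128^178 ≡ 1
The smallest such exponent is 178, so the order of 128 is 178.

178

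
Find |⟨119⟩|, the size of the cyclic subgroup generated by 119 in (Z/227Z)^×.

ord(119) | φ(227) = 227 − 1 = 226 = 2 · 113.
Divisors of 226: 1, 2, 113, 226.
Compute 119^d (mod 227) for the divisors d until we hit 1:
119^1 ≡ 119
119^2 ≡ 87
119^113 ≡ 226
119^226 ≡ 1
Therefore the multiplicative order of 119 modulo 227 is 226.

226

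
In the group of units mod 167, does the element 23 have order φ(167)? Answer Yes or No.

φ(167) = 167 − 1 = 166 = 2 · 83.
An element g generates (Z/167Z)^× iff g^(166/q) ≢ 1 (mod 167) for each prime q ∈ {2, 83}.
23^83 ≡ 166 (mod 167)  [q = 2: ≢ 1 ✓]
23^2 ≡ 28 (mod 167)  [q = 83: ≢ 1 ✓]
Every test exponent gives a nontrivial residue, hence 23 generates the full group.

Yes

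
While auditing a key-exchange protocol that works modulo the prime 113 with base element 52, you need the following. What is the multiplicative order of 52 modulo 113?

56

The order of 52 must divide φ(113) = 113 − 1 = 112 = 2^4 · 7.
Divisors of 112: 1, 2, 4, 7, 8, 14, 16, 28, 56, 112.
Test each divisor d:
52^1 ≡ 52 (mod 113)
52^2 ≡ 105 (mod 113)
52^4 ≡ 64 (mod 113)
52^7 ≡ 44 (mod 113)
52^8 ≡ 28 (mod 113)
52^14 ≡ 15 (mod 113)
52^16 ≡ 106 (mod 113)
52^28 ≡ 112 (mod 113)
52^56 ≡ 1 (mod 113) ✓
The smallest such exponent is 56, so the order of 52 is 56.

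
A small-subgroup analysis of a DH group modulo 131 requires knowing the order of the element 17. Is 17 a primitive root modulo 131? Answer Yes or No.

Yes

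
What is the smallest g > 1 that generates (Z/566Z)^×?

φ(566) = φ(2)·φ(283) = 1·282 = 282 = 2 · 3 · 47.
g is a primitive root iff g^(282/q) ≢ 1 (mod 566) for each prime q ∈ {2, 3, 47}.
g = 2: gcd(2, 566) = 2 > 1, not a unit — skip.
g = 3: 3^141 ≡ 565; 3^94 ≡ 521; 3^6 ≡ 163 — none is 1, so 3 is a primitive root.
The smallest primitive root modulo 566 is 3.

3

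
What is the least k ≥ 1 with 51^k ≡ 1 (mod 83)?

Since 51 ∈ (Z/83Z)^×, its order divides φ(83) = 83 − 1 = 82 = 2 · 41.
Divisors of 82: 1, 2, 41, 82.
Compute 51^d (mod 83) for the divisors d until we hit 1:
51^1 ≡ 51 (mod 83)
51^2 ≡ 28 (mod 83)
51^41 ≡ 1 (mod 83) ✓
Therefore the multiplicative order of 51 modulo 83 is 41.

41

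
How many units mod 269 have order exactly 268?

φ(269) = 269 − 1 = 268 = 2^2 · 67.
Since (Z/269Z)^× is cyclic of order 268, the number of elements of order d is φ(d) when d | 268 and 0 otherwise.
268 = 2^2 · 67 divides 268, and φ(268) = 132.

132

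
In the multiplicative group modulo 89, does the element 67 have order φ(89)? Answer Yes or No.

φ(89) = 89 − 1 = 88 = 2^3 · 11.
An element g generates (Z/89Z)^× iff g^(88/q) ≢ 1 (mod 89) for each prime q ∈ {2, 11}.
67^44 ≡ 1 (mod 89)  [q = 2: ≡ 1 ✗]
67^8 ≡ 64 (mod 89)  [q = 11: ≢ 1 ✓]
67^44 ≡ 1 shows ord(67) | 44, strictly less than φ(89); not a primitive root.

No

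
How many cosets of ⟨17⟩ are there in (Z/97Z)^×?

1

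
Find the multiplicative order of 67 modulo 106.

52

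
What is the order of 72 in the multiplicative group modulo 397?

396

Since 72 ∈ (Z/397Z)^×, its order divides φ(397) = 397 − 1 = 396 = 2^2 · 3^2 · 11.
Divisors of 396: 1, 2, 3, 4, 6, 9, 11, 12, 18, 22, 33, 36, 44, 66, 99, 132, 198, 396.
Check 72^d mod 397 for each divisor in increasing order:
72^1 ≡ 72
72^2 ≡ 23
72^3 ≡ 68
72^4 ≡ 132
72^6 ≡ 257
72^9 ≡ 8
72^11 ≡ 184
72^12 ≡ 147
72^18 ≡ 64
72^22 ≡ 111
72^33 ≡ 177
72^36 ≡ 126
72^44 ≡ 14
72^66 ≡ 363
72^99 ≡ 334
72^132 ≡ 362
72^198 ≡ 396
72^396 ≡ 1
Therefore the multiplicative order of 72 modulo 397 is 396.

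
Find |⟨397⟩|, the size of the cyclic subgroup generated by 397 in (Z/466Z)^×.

ord(397) | φ(466) = φ(2)·φ(233) = 1·232 = 232 = 2^3 · 29.
Divisors of 232: 1, 2, 4, 8, 29, 58, 116, 232.
Compute 397^d (mod 466) for the divisors d until we hit 1:
397^1 ≡ 397
397^2 ≡ 101
397^4 ≡ 415
397^8 ≡ 271
397^29 ≡ 245
397^58 ≡ 377
397^116 ≡ 465
397^232 ≡ 1
Hence ord(397) = 232.

232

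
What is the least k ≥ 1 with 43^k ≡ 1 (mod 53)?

26

The order of 43 must divide φ(53) = 53 − 1 = 52 = 2^2 · 13.
Divisors of 52: 1, 2, 4, 13, 26, 52.
Evaluate successive powers at the divisors of 52:
43^1 ≡ 43 (mod 53)
43^2 ≡ 47 (mod 53)
43^4 ≡ 36 (mod 53)
43^13 ≡ 52 (mod 53)
43^26 ≡ 1 (mod 53) ✓
Hence ord(43) = 26.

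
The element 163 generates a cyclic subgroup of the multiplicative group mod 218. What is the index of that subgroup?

ord(163) | φ(218) = φ(2)·φ(109) = 1·108 = 108 = 2^2 · 3^3.
Divisors of 108: 1, 2, 3, 4, 6, 9, 12, 18, 27, 36, 54, 108.
Test each divisor d:
163^1 ≡ 163 (mod 218)
163^2 ≡ 191 (mod 218)
163^3 ≡ 177 (mod 218)
163^4 ≡ 75 (mod 218)
163^6 ≡ 155 (mod 218)
163^9 ≡ 185 (mod 218)
163^12 ≡ 45 (mod 218)
163^18 ≡ 217 (mod 218)
163^27 ≡ 33 (mod 218)
163^36 ≡ 1 (mod 218) ✓
So ord_218(163) = 36, hence |⟨163⟩| = 36.
The index is φ(218) / ord(163) = 108 / 36 = 3.

3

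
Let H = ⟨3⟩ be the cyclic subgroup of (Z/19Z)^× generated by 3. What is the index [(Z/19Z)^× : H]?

1

By Lagrange's theorem, ord_19(3) divides φ(19) = 19 − 1 = 18 = 2 · 3^2.
Divisors of 18: 1, 2, 3, 6, 9, 18.
Check 3^d mod 19 for each divisor in increasing order:
3^1 ≡ 3 (mod 19)
3^2 ≡ 9 (mod 19)
3^3 ≡ 8 (mod 19)
3^6 ≡ 7 (mod 19)
3^9 ≡ 18 (mod 19)
3^18 ≡ 1 (mod 19) ✓
Thus |⟨3⟩| = ord(3) = 18.
Index = |(Z/19Z)^×| / |⟨3⟩| = 18 / 18 = 1.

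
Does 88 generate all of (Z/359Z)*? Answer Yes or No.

No

φ(359) = 359 − 1 = 358 = 2 · 179.
An element g generates (Z/359Z)^× iff g^(358/q) ≢ 1 (mod 359) for each prime q ∈ {2, 179}.
88^179 ≡ 1 (mod 359)  [q = 2: ≡ 1 ✗]
88^2 ≡ 205 (mod 359)  [q = 179: ≢ 1 ✓]
The check at q = 2 fails, so 88 generates a proper subgroup.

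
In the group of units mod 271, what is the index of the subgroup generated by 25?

10

Since 25 ∈ (Z/271Z)^×, its order divides φ(271) = 271 − 1 = 270 = 2 · 3^3 · 5.
Divisors of 270: 1, 2, 3, 5, 6, 9, 10, 15, 18, 27, 30, 45, 54, 90, 135, 270.
Compute 25^d (mod 271) for the divisors d until we hit 1:
25^1 ≡ 25 (mod 271)
25^2 ≡ 83 (mod 271)
25^3 ≡ 178 (mod 271)
25^5 ≡ 140 (mod 271)
25^6 ≡ 248 (mod 271)
25^9 ≡ 242 (mod 271)
25^10 ≡ 88 (mod 271)
25^15 ≡ 125 (mod 271)
25^18 ≡ 28 (mod 271)
25^27 ≡ 1 (mod 271) ✓
So ord_271(25) = 27, hence |⟨25⟩| = 27.
Index = |(Z/271Z)^×| / |⟨25⟩| = 270 / 27 = 10.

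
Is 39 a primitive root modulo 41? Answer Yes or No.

No

φ(41) = 41 − 1 = 40 = 2^3 · 5.
It suffices to check that the order of 39 is not a proper divisor of 40: compute 39^(40/q) for q ∈ {2, 5}.
39^20 ≡ 1 (mod 41)  [q = 2: ≡ 1 ✗]
39^8 ≡ 10 (mod 41)  [q = 5: ≢ 1 ✓]
The check at q = 2 fails, so 39 generates a proper subgroup.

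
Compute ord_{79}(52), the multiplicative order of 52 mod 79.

The order of 52 must divide φ(79) = 79 − 1 = 78 = 2 · 3 · 13.
Divisors of 78: 1, 2, 3, 6, 13, 26, 39, 78.
Check 52^d mod 79 for each divisor in increasing order:
52^1 ≡ 52 (mod 79)
52^2 ≡ 18 (mod 79)
52^3 ≡ 67 (mod 79)
52^6 ≡ 65 (mod 79)
52^13 ≡ 1 (mod 79) ✓
Therefore the multiplicative order of 52 modulo 79 is 13.

13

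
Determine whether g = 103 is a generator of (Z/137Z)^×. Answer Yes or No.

φ(137) = 137 − 1 = 136 = 2^3 · 17.
An element g generates (Z/137Z)^× iff g^(136/q) ≢ 1 (mod 137) for each prime q ∈ {2, 17}.
103^68 ≡ 1 (mod 137)  [q = 2: ≡ 1 ✗]
103^8 ≡ 74 (mod 137)  [q = 17: ≢ 1 ✓]
The check at q = 2 fails, so 103 generates a proper subgroup.

No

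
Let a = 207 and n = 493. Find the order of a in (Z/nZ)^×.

By Lagrange's theorem, ord_493(207) divides φ(493) = φ(17·29) = (17−1)·(29−1) = 16·28 = 448 = 2^6 · 7.
Divisors of 448: 1, 2, 4, 7, 8, 14, 16, 28, 32, 56, 64, 112, 224, 448.
Check 207^d mod 493 for each divisor in increasing order:
207^1 ≡ 207 (mod 493)
207^2 ≡ 451 (mod 493)
207^4 ≡ 285 (mod 493)
207^7 ≡ 28 (mod 493)
207^8 ≡ 373 (mod 493)
207^14 ≡ 291 (mod 493)
207^16 ≡ 103 (mod 493)
207^28 ≡ 378 (mod 493)
207^32 ≡ 256 (mod 493)
207^56 ≡ 407 (mod 493)
207^64 ≡ 460 (mod 493)
207^112 ≡ 1 (mod 493) ✓
The smallest such exponent is 112, so the order of 207 is 112.

112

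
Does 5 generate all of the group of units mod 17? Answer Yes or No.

Yes

φ(17) = 17 − 1 = 16 = 2^4.
It suffices to check that the order of 5 is not a proper divisor of 16: compute 5^(16/q) for q ∈ {2}.
5^8 ≡ 16 (mod 17)  [q = 2: ≢ 1 ✓]
All checks pass, so 5 has order 16 and is a primitive root modulo 17.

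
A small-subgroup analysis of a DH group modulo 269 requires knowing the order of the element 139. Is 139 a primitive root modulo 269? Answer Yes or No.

φ(269) = 269 − 1 = 268 = 2^2 · 67.
It suffices to check that the order of 139 is not a proper divisor of 268: compute 139^(268/q) for q ∈ {2, 67}.
139^134 ≡ 268 (mod 269)  [q = 2: ≢ 1 ✓]
139^4 ≡ 57 (mod 269)  [q = 67: ≢ 1 ✓]
None equal 1, so ord_269(139) = 268: 139 is a primitive root.

Yes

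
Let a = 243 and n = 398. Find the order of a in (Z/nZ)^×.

198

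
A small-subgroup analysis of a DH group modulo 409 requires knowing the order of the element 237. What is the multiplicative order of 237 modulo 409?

408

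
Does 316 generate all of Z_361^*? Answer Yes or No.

φ(361) = φ(19^2) = 19·(19−1) = 342 = 2 · 3^2 · 19.
An element g generates (Z/361Z)^× iff g^(342/q) ≢ 1 (mod 361) for each prime q ∈ {2, 3, 19}.
316^171 ≡ 360 (mod 361)  [q = 2: ≢ 1 ✓]
316^114 ≡ 1 (mod 361)  [q = 3: ≡ 1 ✗]
316^18 ≡ 191 (mod 361)  [q = 19: ≢ 1 ✓]
316^114 ≡ 1 shows ord(316) | 114, strictly less than φ(361); not a primitive root.

No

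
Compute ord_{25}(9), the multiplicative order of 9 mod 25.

Since 9 ∈ (Z/25Z)^×, its order divides φ(25) = φ(5^2) = 5·(5−1) = 20 = 2^2 · 5.
Divisors of 20: 1, 2, 4, 5, 10, 20.
Check 9^d mod 25 for each divisor in increasing order:
9^1 ≡ 9
9^2 ≡ 6
9^4 ≡ 11
9^5 ≡ 24
9^10 ≡ 1
Therefore the multiplicative order of 9 modulo 25 is 10.

10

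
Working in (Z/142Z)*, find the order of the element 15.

35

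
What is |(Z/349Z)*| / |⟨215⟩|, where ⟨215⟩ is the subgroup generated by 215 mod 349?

1

The order of 215 must divide φ(349) = 349 − 1 = 348 = 2^2 · 3 · 29.
Divisors of 348: 1, 2, 3, 4, 6, 12, 29, 58, 87, 116, 174, 348.
Compute 215^d (mod 349) for the divisors d until we hit 1:
215^1 ≡ 215 (mod 349)
215^2 ≡ 157 (mod 349)
215^3 ≡ 251 (mod 349)
215^4 ≡ 219 (mod 349)
215^6 ≡ 181 (mod 349)
215^12 ≡ 304 (mod 349)
215^29 ≡ 325 (mod 349)
215^58 ≡ 227 (mod 349)
215^87 ≡ 136 (mod 349)
215^116 ≡ 226 (mod 349)
215^174 ≡ 348 (mod 349)
215^348 ≡ 1 (mod 349) ✓
So ord_349(215) = 348, hence |⟨215⟩| = 348.
Index = |(Z/349Z)^×| / |⟨215⟩| = 348 / 348 = 1.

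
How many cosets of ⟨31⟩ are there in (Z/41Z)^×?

4

By Lagrange's theorem, ord_41(31) divides φ(41) = 41 − 1 = 40 = 2^3 · 5.
Divisors of 40: 1, 2, 4, 5, 8, 10, 20, 40.
Evaluate successive powers at the divisors of 40:
31^1 ≡ 31
31^2 ≡ 18
31^4 ≡ 37
31^5 ≡ 40
31^8 ≡ 16
31^10 ≡ 1
So ord_41(31) = 10, hence |⟨31⟩| = 10.
[(Z/41Z)^× : ⟨31⟩] = 40/10 = 4.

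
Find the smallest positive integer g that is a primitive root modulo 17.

3

φ(17) = 17 − 1 = 16 = 2^4.
Test candidates g = 2, 3, … against the prime factors q ∈ {2} of φ(17): g is a generator iff g^(16/q) ≢ 1 for every such q.
g = 2: 2^8 ≡ 1 — hits 1, so not a primitive root.
g = 3: 3^8 ≡ 16 — none is 1, so 3 is a primitive root.
So 3 is the smallest generator of (Z/17Z)^×.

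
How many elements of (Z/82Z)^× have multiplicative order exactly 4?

φ(82) = φ(2)·φ(41) = 1·40 = 40 = 2^3 · 5.
(Z/82Z)^× is cyclic (|G| = 40); a cyclic group of order m has exactly φ(d) elements of each order d | m, and none otherwise.
4 = 2^2 divides 40, and φ(4) = 2.

2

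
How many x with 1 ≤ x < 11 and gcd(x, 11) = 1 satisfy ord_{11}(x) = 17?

0

φ(11) = 11 − 1 = 10 = 2 · 5.
In a cyclic group of order 10, there are φ(d) elements of order d for each divisor d of 10, and zero for non-divisors.
17 does not divide 10, so no element of (Z/11Z)^× has order 17.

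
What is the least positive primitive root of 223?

φ(223) = 223 − 1 = 222 = 2 · 3 · 37.
g is a primitive root iff g^(222/q) ≢ 1 (mod 223) for each prime q ∈ {2, 3, 37}.
g = 2: 2^111 ≡ 1 — hits 1, so not a primitive root.
g = 3: 3^111 ≡ 222; 3^74 ≡ 183; 3^6 ≡ 60 — none is 1, so 3 is a primitive root.
The smallest primitive root modulo 223 is 3.

3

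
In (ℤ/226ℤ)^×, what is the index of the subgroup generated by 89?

1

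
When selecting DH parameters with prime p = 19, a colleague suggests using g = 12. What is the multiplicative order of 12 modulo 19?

6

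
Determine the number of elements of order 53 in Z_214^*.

φ(214) = φ(2)·φ(107) = 1·106 = 106 = 2 · 53.
Since (Z/214Z)^× is cyclic of order 106, the number of elements of order d is φ(d) when d | 106 and 0 otherwise.
53 | 106, and φ(53) = 53 − 1 = 52.

52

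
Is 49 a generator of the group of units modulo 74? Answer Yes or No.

No

φ(74) = φ(2)·φ(37) = 1·36 = 36 = 2^2 · 3^2.
49 is a primitive root mod 74 iff 49^(φ(74)/q) ≢ 1 for every prime q | φ(74), i.e. q ∈ {2, 3}.
49^18 ≡ 1 (mod 74)  [q = 2: ≡ 1 ✗]
49^12 ≡ 63 (mod 74)  [q = 3: ≢ 1 ✓]
Since 49^18 ≡ 1, the order of 49 divides 18 < 36, so 49 is not a primitive root.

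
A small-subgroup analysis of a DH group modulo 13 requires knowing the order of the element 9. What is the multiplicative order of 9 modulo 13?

3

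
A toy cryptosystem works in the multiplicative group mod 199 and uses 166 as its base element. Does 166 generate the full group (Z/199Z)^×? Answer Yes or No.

φ(199) = 199 − 1 = 198 = 2 · 3^2 · 11.
Test 166^(198/q) mod 199 for each prime factor q of 198:
166^99 ≡ 198 (mod 199)  [q = 2: ≢ 1 ✓]
166^66 ≡ 106 (mod 199)  [q = 3: ≢ 1 ✓]
166^18 ≡ 139 (mod 199)  [q = 11: ≢ 1 ✓]
None equal 1, so ord_199(166) = 198: 166 is a primitive root.

Yes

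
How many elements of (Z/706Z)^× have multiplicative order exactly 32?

16

φ(706) = φ(2)·φ(353) = 1·352 = 352 = 2^5 · 11.
(Z/706Z)^× is cyclic (|G| = 352); a cyclic group of order m has exactly φ(d) elements of each order d | m, and none otherwise.
32 = 2^5 divides 352, and φ(32) = 16.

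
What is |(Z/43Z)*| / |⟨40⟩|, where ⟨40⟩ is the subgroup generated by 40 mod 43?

2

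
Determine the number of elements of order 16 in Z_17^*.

8

φ(17) = 17 − 1 = 16 = 2^4.
(Z/17Z)^× is cyclic (|G| = 16); a cyclic group of order m has exactly φ(d) elements of each order d | m, and none otherwise.
16 = 2^4 divides 16, and φ(16) = 8.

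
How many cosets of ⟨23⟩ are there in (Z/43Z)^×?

Since 23 ∈ (Z/43Z)^×, its order divides φ(43) = 43 − 1 = 42 = 2 · 3 · 7.
Divisors of 42: 1, 2, 3, 6, 7, 14, 21, 42.
Test each divisor d:
23^1 ≡ 23 (mod 43)
23^2 ≡ 13 (mod 43)
23^3 ≡ 41 (mod 43)
23^6 ≡ 4 (mod 43)
23^7 ≡ 6 (mod 43)
23^14 ≡ 36 (mod 43)
23^21 ≡ 1 (mod 43) ✓
Thus |⟨23⟩| = ord(23) = 21.
The index is φ(43) / ord(23) = 42 / 21 = 2.

2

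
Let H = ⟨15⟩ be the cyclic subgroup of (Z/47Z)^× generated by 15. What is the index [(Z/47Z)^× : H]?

The order of 15 must divide φ(47) = 47 − 1 = 46 = 2 · 23.
Divisors of 46: 1, 2, 23, 46.
Compute 15^d (mod 47) for the divisors d until we hit 1:
15^1 ≡ 15 (mod 47)
15^2 ≡ 37 (mod 47)
15^23 ≡ 46 (mod 47)
15^46 ≡ 1 (mod 47) ✓
Thus |⟨15⟩| = ord(15) = 46.
Index = |(Z/47Z)^×| / |⟨15⟩| = 46 / 46 = 1.

1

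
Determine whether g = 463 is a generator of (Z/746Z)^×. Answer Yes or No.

No

φ(746) = φ(2)·φ(373) = 1·372 = 372 = 2^2 · 3 · 31.
463 is a primitive root mod 746 iff 463^(φ(746)/q) ≢ 1 for every prime q | φ(746), i.e. q ∈ {2, 3, 31}.
463^186 ≡ 1 (mod 746)  [q = 2: ≡ 1 ✗]
463^124 ≡ 657 (mod 746)  [q = 3: ≢ 1 ✓]
463^12 ≡ 729 (mod 746)  [q = 31: ≢ 1 ✓]
The check at q = 2 fails, so 463 generates a proper subgroup.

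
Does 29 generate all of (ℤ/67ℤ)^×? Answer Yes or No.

No

φ(67) = 67 − 1 = 66 = 2 · 3 · 11.
29 is a primitive root mod 67 iff 29^(φ(67)/q) ≢ 1 for every prime q | φ(67), i.e. q ∈ {2, 3, 11}.
29^33 ≡ 1 (mod 67)  [q = 2: ≡ 1 ✗]
29^22 ≡ 29 (mod 67)  [q = 3: ≢ 1 ✓]
29^6 ≡ 1 (mod 67)  [q = 11: ≡ 1 ✗]
29^33 ≡ 1 shows ord(29) | 33, strictly less than φ(67); not a primitive root.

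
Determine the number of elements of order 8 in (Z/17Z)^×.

φ(17) = 17 − 1 = 16 = 2^4.
In a cyclic group of order 16, there are φ(d) elements of order d for each divisor d of 16, and zero for non-divisors.
8 = 2^3 divides 16, and φ(8) = 4.

4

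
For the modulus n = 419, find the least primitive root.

φ(419) = 419 − 1 = 418 = 2 · 11 · 19.
g is a primitive root iff g^(418/q) ≢ 1 (mod 419) for each prime q ∈ {2, 11, 19}.
g = 2: 2^209 ≡ 418; 2^38 ≡ 334; 2^22 ≡ 114 — none is 1, so 2 is a primitive root.
So 2 is the smallest generator of (Z/419Z)^×.

2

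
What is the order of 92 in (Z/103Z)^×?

51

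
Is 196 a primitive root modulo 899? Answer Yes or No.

No

899 = 29 · 31 is a product of two distinct odd primes, so (Z/899Z)^× ≅ (Z/29Z)^× × (Z/31Z)^× is not cyclic.
No primitive root modulo 899 exists; in particular 196 is not one.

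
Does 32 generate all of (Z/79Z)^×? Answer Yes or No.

φ(79) = 79 − 1 = 78 = 2 · 3 · 13.
32 is a primitive root mod 79 iff 32^(φ(79)/q) ≢ 1 for every prime q | φ(79), i.e. q ∈ {2, 3, 13}.
32^39 ≡ 1 (mod 79)  [q = 2: ≡ 1 ✗]
32^26 ≡ 55 (mod 79)  [q = 3: ≢ 1 ✓]
32^6 ≡ 52 (mod 79)  [q = 13: ≢ 1 ✓]
Since 32^39 ≡ 1, the order of 32 divides 39 < 78, so 32 is not a primitive root.

No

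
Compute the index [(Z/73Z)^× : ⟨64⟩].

24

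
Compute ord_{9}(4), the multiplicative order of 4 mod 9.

3

By Lagrange's theorem, ord_9(4) divides φ(9) = φ(3^2) = 3·(3−1) = 6 = 2 · 3.
Divisors of 6: 1, 2, 3, 6.
Evaluate successive powers at the divisors of 6:
4^1 ≡ 4 (mod 9)
4^2 ≡ 7 (mod 9)
4^3 ≡ 1 (mod 9) ✓
The smallest such exponent is 3, so the order of 4 is 3.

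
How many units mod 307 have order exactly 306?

96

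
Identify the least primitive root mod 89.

3

φ(89) = 89 − 1 = 88 = 2^3 · 11.
Test candidates g = 2, 3, … against the prime factors q ∈ {2, 11} of φ(89): g is a generator iff g^(88/q) ≢ 1 for every such q.
g = 2: 2^44 ≡ 1 — hits 1, so not a primitive root.
g = 3: 3^44 ≡ 88; 3^8 ≡ 64 — none is 1, so 3 is a primitive root.
So 3 is the smallest generator of (Z/89Z)^×.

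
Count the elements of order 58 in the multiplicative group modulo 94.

0

φ(94) = φ(2)·φ(47) = 1·46 = 46 = 2 · 23.
Since (Z/94Z)^× is cyclic of order 46, the number of elements of order d is φ(d) when d | 46 and 0 otherwise.
Here 46 is not a multiple of 58, so there are no elements of order 58.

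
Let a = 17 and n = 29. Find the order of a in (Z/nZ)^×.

ord(17) | φ(29) = 29 − 1 = 28 = 2^2 · 7.
Divisors of 28: 1, 2, 4, 7, 14, 28.
Test each divisor d:
17^1 ≡ 17 (mod 29)
17^2 ≡ 28 (mod 29)
17^4 ≡ 1 (mod 29) ✓
Hence ord(17) = 4.

4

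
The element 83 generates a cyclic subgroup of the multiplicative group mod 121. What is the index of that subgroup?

1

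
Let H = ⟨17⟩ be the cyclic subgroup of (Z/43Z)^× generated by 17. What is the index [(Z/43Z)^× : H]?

The order of 17 must divide φ(43) = 43 − 1 = 42 = 2 · 3 · 7.
Divisors of 42: 1, 2, 3, 6, 7, 14, 21, 42.
Check 17^d mod 43 for each divisor in increasing order:
17^1 ≡ 17
17^2 ≡ 31
17^3 ≡ 11
17^6 ≡ 35
17^7 ≡ 36
17^14 ≡ 6
17^21 ≡ 1
So ord_43(17) = 21, hence |⟨17⟩| = 21.
Index = |(Z/43Z)^×| / |⟨17⟩| = 42 / 21 = 2.

2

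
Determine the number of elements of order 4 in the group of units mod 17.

φ(17) = 17 − 1 = 16 = 2^4.
In a cyclic group of order 16, there are φ(d) elements of order d for each divisor d of 16, and zero for non-divisors.
4 = 2^2 divides 16, and φ(4) = 2.

2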